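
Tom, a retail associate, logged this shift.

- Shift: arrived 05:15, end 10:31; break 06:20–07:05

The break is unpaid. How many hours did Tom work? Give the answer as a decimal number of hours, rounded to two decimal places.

4.52 hours

Shift: 05:15–10:31 = 5 h 16 min; less 45 min break → 4 h 31 min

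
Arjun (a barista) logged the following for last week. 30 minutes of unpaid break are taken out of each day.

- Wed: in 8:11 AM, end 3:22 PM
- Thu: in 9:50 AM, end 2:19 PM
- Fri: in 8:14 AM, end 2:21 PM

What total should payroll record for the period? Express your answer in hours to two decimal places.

16.28 hours

Wed: 8:11 AM–3:22 PM = 7 h 11 min; less 30 min break → 6 h 41 min
Thu: 9:50 AM–2:19 PM = 4 h 29 min; less 30 min break → 3 h 59 min
Fri: 8:14 AM–2:21 PM = 6 h 7 min; less 30 min break → 5 h 37 min
Total: 6 h 41 min + 3 h 59 min + 5 h 37 min = 16 h 17 min.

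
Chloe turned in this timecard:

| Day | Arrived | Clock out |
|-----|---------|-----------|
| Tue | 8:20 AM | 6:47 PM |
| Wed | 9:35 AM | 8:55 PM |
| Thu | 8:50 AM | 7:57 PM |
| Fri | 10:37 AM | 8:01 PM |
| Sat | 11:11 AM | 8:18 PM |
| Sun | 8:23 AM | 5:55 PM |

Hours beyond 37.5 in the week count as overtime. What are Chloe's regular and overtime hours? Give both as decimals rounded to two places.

Regular 37.50 hours, overtime 23.45 hours

Tue: 8:20 AM–6:47 PM = 10 h 27 min
Wed: 9:35 AM–8:55 PM = 11 h 20 min
Thu: 8:50 AM–7:57 PM = 11 h 7 min
Fri: 10:37 AM–8:01 PM = 9 h 24 min
Sat: 11:11 AM–8:18 PM = 9 h 7 min
Sun: 8:23 AM–5:55 PM = 9 h 32 min
Total worked: 60 h 57 min = 60.95 h.
Threshold 37.5 h → overtime 23 h 27 min, regular 37 h 30 min.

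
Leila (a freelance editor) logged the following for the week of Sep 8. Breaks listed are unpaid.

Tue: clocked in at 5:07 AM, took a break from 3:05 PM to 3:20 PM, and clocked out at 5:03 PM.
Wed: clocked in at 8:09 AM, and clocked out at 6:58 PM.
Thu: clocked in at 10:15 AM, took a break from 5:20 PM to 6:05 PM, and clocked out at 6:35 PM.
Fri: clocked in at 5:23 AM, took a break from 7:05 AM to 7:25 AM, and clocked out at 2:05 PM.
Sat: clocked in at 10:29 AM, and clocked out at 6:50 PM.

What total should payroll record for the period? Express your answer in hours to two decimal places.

46.80 hours

Tue: 5:07 AM–5:03 PM = 11 h 56 min; less 15 min break → 11 h 41 min
Wed: 8:09 AM–6:58 PM = 10 h 49 min
Thu: 10:15 AM–6:35 PM = 8 h 20 min; less 45 min break → 7 h 35 min
Fri: 5:23 AM–2:05 PM = 8 h 42 min; less 20 min break → 8 h 22 min
Sat: 10:29 AM–6:50 PM = 8 h 21 min
Total: 11 h 41 min + 10 h 49 min + 7 h 35 min + 8 h 22 min + 8 h 21 min = 46 h 48 min.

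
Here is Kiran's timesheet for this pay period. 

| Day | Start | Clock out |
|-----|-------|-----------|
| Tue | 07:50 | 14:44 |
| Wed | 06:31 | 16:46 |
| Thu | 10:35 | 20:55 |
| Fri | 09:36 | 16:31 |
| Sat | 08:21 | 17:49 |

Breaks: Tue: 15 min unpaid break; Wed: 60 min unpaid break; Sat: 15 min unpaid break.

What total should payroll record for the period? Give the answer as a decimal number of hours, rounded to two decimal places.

Tue: 07:50–14:44 = 6 h 54 min; less 15 min break → 6 h 39 min
Wed: 06:31–16:46 = 10 h 15 min; less 60 min break → 9 h 15 min
Thu: 10:35–20:55 = 10 h 20 min
Fri: 09:36–16:31 = 6 h 55 min
Sat: 08:21–17:49 = 9 h 28 min; less 15 min break → 9 h 13 min
Total: 6 h 39 min + 9 h 15 min + 10 h 20 min + 6 h 55 min + 9 h 13 min = 42 h 22 min.

42.37 hours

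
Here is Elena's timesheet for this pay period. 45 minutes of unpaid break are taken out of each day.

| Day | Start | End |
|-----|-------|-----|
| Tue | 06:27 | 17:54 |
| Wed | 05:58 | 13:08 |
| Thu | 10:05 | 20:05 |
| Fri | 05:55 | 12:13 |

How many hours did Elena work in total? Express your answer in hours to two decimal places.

31.92 hours

Tue: 06:27–17:54 = 11 h 27 min; less 45 min break → 10 h 42 min
Wed: 05:58–13:08 = 7 h 10 min; less 45 min break → 6 h 25 min
Thu: 10:05–20:05 = 10 h 0 min; less 45 min break → 9 h 15 min
Fri: 05:55–12:13 = 6 h 18 min; less 45 min break → 5 h 33 min
Total: 10 h 42 min + 6 h 25 min + 9 h 15 min + 5 h 33 min = 31 h 55 min.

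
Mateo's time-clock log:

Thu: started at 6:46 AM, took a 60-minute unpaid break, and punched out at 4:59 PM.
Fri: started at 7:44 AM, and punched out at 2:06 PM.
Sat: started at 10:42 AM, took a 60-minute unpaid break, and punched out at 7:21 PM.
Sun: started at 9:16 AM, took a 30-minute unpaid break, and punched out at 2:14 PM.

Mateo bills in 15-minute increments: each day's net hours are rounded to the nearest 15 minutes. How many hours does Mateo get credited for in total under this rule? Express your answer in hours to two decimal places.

27.75 hours

Thu: 6:46 AM–4:59 PM = 10 h 13 min − 60 min = 9 h 13 min → rounds to 9 h 15 min
Fri: 7:44 AM–2:06 PM = 6 h 22 min → rounds to 6 h 15 min
Sat: 10:42 AM–7:21 PM = 8 h 39 min − 60 min = 7 h 39 min → rounds to 7 h 45 min
Sun: 9:16 AM–2:14 PM = 4 h 58 min − 30 min = 4 h 28 min → rounds to 4 h 30 min
Total credited: 27 h 45 min.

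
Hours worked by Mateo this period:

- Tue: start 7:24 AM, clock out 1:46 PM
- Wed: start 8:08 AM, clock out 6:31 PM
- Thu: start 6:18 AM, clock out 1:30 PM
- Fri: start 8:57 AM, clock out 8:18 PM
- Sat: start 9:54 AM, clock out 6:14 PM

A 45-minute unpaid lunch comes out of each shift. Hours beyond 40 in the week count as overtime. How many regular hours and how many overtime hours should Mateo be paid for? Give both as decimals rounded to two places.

Tue: 7:24 AM–1:46 PM = 6 h 22 min; less 45 min break → 5 h 37 min
Wed: 8:08 AM–6:31 PM = 10 h 23 min; less 45 min break → 9 h 38 min
Thu: 6:18 AM–1:30 PM = 7 h 12 min; less 45 min break → 6 h 27 min
Fri: 8:57 AM–8:18 PM = 11 h 21 min; less 45 min break → 10 h 36 min
Sat: 9:54 AM–6:14 PM = 8 h 20 min; less 45 min break → 7 h 35 min
Total worked: 39 h 53 min = 39.88 h.
Threshold 40 h → overtime 0 h 0 min, regular 39 h 53 min.

Regular 39.88 hours, overtime 0.00 hours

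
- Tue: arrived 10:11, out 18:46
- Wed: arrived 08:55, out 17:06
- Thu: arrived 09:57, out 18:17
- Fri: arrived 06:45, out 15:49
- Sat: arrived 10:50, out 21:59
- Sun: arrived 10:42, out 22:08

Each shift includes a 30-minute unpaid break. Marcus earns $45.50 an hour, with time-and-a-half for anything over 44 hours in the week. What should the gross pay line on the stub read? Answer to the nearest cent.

$2667.44

Tue: 10:11–18:46 = 8 h 35 min; less 30 min break → 8 h 5 min
Wed: 08:55–17:06 = 8 h 11 min; less 30 min break → 7 h 41 min
Thu: 09:57–18:17 = 8 h 20 min; less 30 min break → 7 h 50 min
Fri: 06:45–15:49 = 9 h 4 min; less 30 min break → 8 h 34 min
Sat: 10:50–21:59 = 11 h 9 min; less 30 min break → 10 h 39 min
Sun: 10:42–22:08 = 11 h 26 min; less 30 min break → 10 h 56 min
Total worked: 53 h 45 min = 3225 min.
Regular 44 h 0 min = 2640 min at $45.50/h; overtime 9 h 45 min = 585 min at $68.25/h.
Pay = (2640 × $45.50 + 585 × $68.25) ÷ 60 = $2667.44.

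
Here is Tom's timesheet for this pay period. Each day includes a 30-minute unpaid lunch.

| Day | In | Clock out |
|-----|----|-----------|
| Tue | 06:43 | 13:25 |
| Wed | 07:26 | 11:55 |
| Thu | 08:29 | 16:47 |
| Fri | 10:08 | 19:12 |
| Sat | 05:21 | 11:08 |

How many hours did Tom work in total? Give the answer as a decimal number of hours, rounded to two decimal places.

Tue: 06:43–13:25 = 6 h 42 min; less 30 min break → 6 h 12 min
Wed: 07:26–11:55 = 4 h 29 min; less 30 min break → 3 h 59 min
Thu: 08:29–16:47 = 8 h 18 min; less 30 min break → 7 h 48 min
Fri: 10:08–19:12 = 9 h 4 min; less 30 min break → 8 h 34 min
Sat: 05:21–11:08 = 5 h 47 min; less 30 min break → 5 h 17 min
Total: 6 h 12 min + 3 h 59 min + 7 h 48 min + 8 h 34 min + 5 h 17 min = 31 h 50 min.

31.83 hours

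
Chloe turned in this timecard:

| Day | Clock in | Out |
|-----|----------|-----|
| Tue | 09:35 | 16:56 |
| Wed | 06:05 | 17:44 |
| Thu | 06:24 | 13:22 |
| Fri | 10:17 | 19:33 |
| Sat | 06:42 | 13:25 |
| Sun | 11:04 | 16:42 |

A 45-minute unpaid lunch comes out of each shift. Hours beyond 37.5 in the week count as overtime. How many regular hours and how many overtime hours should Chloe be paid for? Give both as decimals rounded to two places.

Tue: 09:35–16:56 = 7 h 21 min; less 45 min break → 6 h 36 min
Wed: 06:05–17:44 = 11 h 39 min; less 45 min break → 10 h 54 min
Thu: 06:24–13:22 = 6 h 58 min; less 45 min break → 6 h 13 min
Fri: 10:17–19:33 = 9 h 16 min; less 45 min break → 8 h 31 min
Sat: 06:42–13:25 = 6 h 43 min; less 45 min break → 5 h 58 min
Sun: 11:04–16:42 = 5 h 38 min; less 45 min break → 4 h 53 min
Total worked: 43 h 5 min = 43.08 h.
Threshold 37.5 h → overtime 5 h 35 min, regular 37 h 30 min.

Regular 37.50 hours, overtime 5.58 hours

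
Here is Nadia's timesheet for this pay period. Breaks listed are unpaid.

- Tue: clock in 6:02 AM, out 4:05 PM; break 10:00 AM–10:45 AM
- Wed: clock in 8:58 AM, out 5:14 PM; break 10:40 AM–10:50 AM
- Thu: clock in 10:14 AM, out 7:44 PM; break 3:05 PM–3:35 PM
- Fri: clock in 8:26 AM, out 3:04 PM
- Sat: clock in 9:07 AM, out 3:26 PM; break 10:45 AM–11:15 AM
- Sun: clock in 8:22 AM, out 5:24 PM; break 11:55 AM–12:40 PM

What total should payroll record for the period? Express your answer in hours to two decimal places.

47.13 hours

Tue: 6:02 AM–4:05 PM = 10 h 3 min; less 45 min break → 9 h 18 min
Wed: 8:58 AM–5:14 PM = 8 h 16 min; less 10 min break → 8 h 6 min
Thu: 10:14 AM–7:44 PM = 9 h 30 min; less 30 min break → 9 h 0 min
Fri: 8:26 AM–3:04 PM = 6 h 38 min
Sat: 9:07 AM–3:26 PM = 6 h 19 min; less 30 min break → 5 h 49 min
Sun: 8:22 AM–5:24 PM = 9 h 2 min; less 45 min break → 8 h 17 min
Total: 9 h 18 min + 8 h 6 min + 9 h 0 min + 6 h 38 min + 5 h 49 min + 8 h 17 min = 47 h 8 min.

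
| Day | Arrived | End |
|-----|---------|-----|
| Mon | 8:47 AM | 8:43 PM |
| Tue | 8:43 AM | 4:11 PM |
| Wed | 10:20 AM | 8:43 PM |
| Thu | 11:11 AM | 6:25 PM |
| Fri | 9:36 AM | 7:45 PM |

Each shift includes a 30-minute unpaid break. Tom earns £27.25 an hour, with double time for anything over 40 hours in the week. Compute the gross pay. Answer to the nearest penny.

£1344.33

Mon: 8:47 AM–8:43 PM = 11 h 56 min; less 30 min break → 11 h 26 min
Tue: 8:43 AM–4:11 PM = 7 h 28 min; less 30 min break → 6 h 58 min
Wed: 10:20 AM–8:43 PM = 10 h 23 min; less 30 min break → 9 h 53 min
Thu: 11:11 AM–6:25 PM = 7 h 14 min; less 30 min break → 6 h 44 min
Fri: 9:36 AM–7:45 PM = 10 h 9 min; less 30 min break → 9 h 39 min
Total worked: 44 h 40 min = 2680 min.
Regular 40 h 0 min = 2400 min at £27.25/h; overtime 4 h 40 min = 280 min at £54.50/h.
Pay = (2400 × £27.25 + 280 × £54.50) ÷ 60 = £1344.33.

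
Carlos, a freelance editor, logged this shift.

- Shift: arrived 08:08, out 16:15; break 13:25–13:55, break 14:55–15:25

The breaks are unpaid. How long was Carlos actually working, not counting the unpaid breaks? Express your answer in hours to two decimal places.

Shift: 08:08–16:15 = 8 h 7 min; less 60 min break → 7 h 7 min

7.12 hours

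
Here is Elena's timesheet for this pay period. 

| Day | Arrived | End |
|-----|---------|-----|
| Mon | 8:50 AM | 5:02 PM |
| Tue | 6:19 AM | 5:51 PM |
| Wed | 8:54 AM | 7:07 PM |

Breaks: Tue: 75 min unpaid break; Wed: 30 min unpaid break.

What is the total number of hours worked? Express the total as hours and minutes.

28 h 12 min

Mon: 8:50 AM–5:02 PM = 8 h 12 min
Tue: 6:19 AM–5:51 PM = 11 h 32 min; less 75 min break → 10 h 17 min
Wed: 8:54 AM–7:07 PM = 10 h 13 min; less 30 min break → 9 h 43 min
Total: 8 h 12 min + 10 h 17 min + 9 h 43 min = 28 h 12 min.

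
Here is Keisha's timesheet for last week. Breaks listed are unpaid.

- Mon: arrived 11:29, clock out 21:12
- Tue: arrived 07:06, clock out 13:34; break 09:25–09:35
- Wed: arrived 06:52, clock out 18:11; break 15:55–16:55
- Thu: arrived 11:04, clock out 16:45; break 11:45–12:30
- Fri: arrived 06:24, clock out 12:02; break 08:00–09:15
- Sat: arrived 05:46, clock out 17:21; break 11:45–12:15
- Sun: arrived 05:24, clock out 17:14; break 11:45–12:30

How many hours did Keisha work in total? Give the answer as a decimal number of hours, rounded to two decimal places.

Mon: 11:29–21:12 = 9 h 43 min
Tue: 07:06–13:34 = 6 h 28 min; less 10 min break → 6 h 18 min
Wed: 06:52–18:11 = 11 h 19 min; less 60 min break → 10 h 19 min
Thu: 11:04–16:45 = 5 h 41 min; less 45 min break → 4 h 56 min
Fri: 06:24–12:02 = 5 h 38 min; less 75 min break → 4 h 23 min
Sat: 05:46–17:21 = 11 h 35 min; less 30 min break → 11 h 5 min
Sun: 05:24–17:14 = 11 h 50 min; less 45 min break → 11 h 5 min
Total: 9 h 43 min + 6 h 18 min + 10 h 19 min + 4 h 56 min + 4 h 23 min + 11 h 5 min + 11 h 5 min = 57 h 49 min.

57.82 hours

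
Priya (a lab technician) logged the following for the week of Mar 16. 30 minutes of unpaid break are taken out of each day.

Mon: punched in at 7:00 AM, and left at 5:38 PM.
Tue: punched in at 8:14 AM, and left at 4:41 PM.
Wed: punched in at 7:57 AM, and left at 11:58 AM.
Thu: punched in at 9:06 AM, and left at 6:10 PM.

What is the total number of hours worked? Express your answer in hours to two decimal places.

Mon: 7:00 AM–5:38 PM = 10 h 38 min; less 30 min break → 10 h 8 min
Tue: 8:14 AM–4:41 PM = 8 h 27 min; less 30 min break → 7 h 57 min
Wed: 7:57 AM–11:58 AM = 4 h 1 min; less 30 min break → 3 h 31 min
Thu: 9:06 AM–6:10 PM = 9 h 4 min; less 30 min break → 8 h 34 min
Total: 10 h 8 min + 7 h 57 min + 3 h 31 min + 8 h 34 min = 30 h 10 min.

30.17 hours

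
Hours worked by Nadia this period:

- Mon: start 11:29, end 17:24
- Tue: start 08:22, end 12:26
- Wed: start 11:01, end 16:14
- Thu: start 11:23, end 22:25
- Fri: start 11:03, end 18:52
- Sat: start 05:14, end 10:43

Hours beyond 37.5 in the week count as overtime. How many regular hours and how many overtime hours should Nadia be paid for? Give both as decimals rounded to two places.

Mon: 11:29–17:24 = 5 h 55 min
Tue: 08:22–12:26 = 4 h 4 min
Wed: 11:01–16:14 = 5 h 13 min
Thu: 11:23–22:25 = 11 h 2 min
Fri: 11:03–18:52 = 7 h 49 min
Sat: 05:14–10:43 = 5 h 29 min
Total worked: 39 h 32 min = 39.53 h.
Threshold 37.5 h → overtime 2 h 2 min, regular 37 h 30 min.

Regular 37.50 hours, overtime 2.03 hours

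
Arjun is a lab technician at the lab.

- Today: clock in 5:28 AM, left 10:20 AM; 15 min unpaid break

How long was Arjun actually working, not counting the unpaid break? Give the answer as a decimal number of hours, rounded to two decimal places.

4.62 hours

Today: 5:28 AM–10:20 AM = 4 h 52 min; less 15 min break → 4 h 37 min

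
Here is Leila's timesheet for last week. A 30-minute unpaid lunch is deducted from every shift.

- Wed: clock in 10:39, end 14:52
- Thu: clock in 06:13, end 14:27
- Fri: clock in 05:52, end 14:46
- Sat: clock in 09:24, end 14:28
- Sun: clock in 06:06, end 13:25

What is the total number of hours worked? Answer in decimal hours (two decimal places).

31.23 hours

Wed: 10:39–14:52 = 4 h 13 min; less 30 min break → 3 h 43 min
Thu: 06:13–14:27 = 8 h 14 min; less 30 min break → 7 h 44 min
Fri: 05:52–14:46 = 8 h 54 min; less 30 min break → 8 h 24 min
Sat: 09:24–14:28 = 5 h 4 min; less 30 min break → 4 h 34 min
Sun: 06:06–13:25 = 7 h 19 min; less 30 min break → 6 h 49 min
Total: 3 h 43 min + 7 h 44 min + 8 h 24 min + 4 h 34 min + 6 h 49 min = 31 h 14 min.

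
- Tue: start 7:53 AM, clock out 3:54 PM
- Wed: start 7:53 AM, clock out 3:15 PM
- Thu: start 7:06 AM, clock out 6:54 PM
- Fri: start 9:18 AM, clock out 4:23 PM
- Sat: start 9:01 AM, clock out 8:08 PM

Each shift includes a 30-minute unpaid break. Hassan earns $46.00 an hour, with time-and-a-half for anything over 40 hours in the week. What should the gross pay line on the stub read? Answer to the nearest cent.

$2038.95

Tue: 7:53 AM–3:54 PM = 8 h 1 min; less 30 min break → 7 h 31 min
Wed: 7:53 AM–3:15 PM = 7 h 22 min; less 30 min break → 6 h 52 min
Thu: 7:06 AM–6:54 PM = 11 h 48 min; less 30 min break → 11 h 18 min
Fri: 9:18 AM–4:23 PM = 7 h 5 min; less 30 min break → 6 h 35 min
Sat: 9:01 AM–8:08 PM = 11 h 7 min; less 30 min break → 10 h 37 min
Total worked: 42 h 53 min = 2573 min.
Regular 40 h 0 min = 2400 min at $46.00/h; overtime 2 h 53 min = 173 min at $69.00/h.
Pay = (2400 × $46.00 + 173 × $69.00) ÷ 60 = $2038.95.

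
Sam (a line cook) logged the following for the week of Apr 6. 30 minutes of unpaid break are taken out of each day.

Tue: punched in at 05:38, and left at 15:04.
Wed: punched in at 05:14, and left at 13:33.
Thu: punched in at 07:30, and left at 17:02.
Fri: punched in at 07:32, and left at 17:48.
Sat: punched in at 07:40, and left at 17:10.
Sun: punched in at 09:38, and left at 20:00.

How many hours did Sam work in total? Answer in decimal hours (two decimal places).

Tue: 05:38–15:04 = 9 h 26 min; less 30 min break → 8 h 56 min
Wed: 05:14–13:33 = 8 h 19 min; less 30 min break → 7 h 49 min
Thu: 07:30–17:02 = 9 h 32 min; less 30 min break → 9 h 2 min
Fri: 07:32–17:48 = 10 h 16 min; less 30 min break → 9 h 46 min
Sat: 07:40–17:10 = 9 h 30 min; less 30 min break → 9 h 0 min
Sun: 09:38–20:00 = 10 h 22 min; less 30 min break → 9 h 52 min
Total: 8 h 56 min + 7 h 49 min + 9 h 2 min + 9 h 46 min + 9 h 0 min + 9 h 52 min = 54 h 25 min.

54.42 hours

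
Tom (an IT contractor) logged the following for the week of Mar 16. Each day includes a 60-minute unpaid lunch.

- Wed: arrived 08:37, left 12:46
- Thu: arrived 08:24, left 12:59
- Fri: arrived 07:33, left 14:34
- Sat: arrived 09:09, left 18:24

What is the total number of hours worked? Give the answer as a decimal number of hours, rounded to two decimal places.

Wed: 08:37–12:46 = 4 h 9 min; less 60 min break → 3 h 9 min
Thu: 08:24–12:59 = 4 h 35 min; less 60 min break → 3 h 35 min
Fri: 07:33–14:34 = 7 h 1 min; less 60 min break → 6 h 1 min
Sat: 09:09–18:24 = 9 h 15 min; less 60 min break → 8 h 15 min
Total: 3 h 9 min + 3 h 35 min + 6 h 1 min + 8 h 15 min = 21 h 0 min.

21.00 hours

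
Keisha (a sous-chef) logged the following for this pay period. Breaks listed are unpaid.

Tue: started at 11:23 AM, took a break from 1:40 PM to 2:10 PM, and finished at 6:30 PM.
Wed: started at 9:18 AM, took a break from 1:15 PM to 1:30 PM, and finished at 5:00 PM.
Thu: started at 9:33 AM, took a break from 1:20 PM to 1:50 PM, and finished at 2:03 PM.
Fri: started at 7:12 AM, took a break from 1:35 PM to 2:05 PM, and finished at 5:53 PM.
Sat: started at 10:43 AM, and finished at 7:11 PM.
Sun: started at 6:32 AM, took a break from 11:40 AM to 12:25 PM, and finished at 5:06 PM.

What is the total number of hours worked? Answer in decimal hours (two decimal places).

46.53 hours

Tue: 11:23 AM–6:30 PM = 7 h 7 min; less 30 min break → 6 h 37 min
Wed: 9:18 AM–5:00 PM = 7 h 42 min; less 15 min break → 7 h 27 min
Thu: 9:33 AM–2:03 PM = 4 h 30 min; less 30 min break → 4 h 0 min
Fri: 7:12 AM–5:53 PM = 10 h 41 min; less 30 min break → 10 h 11 min
Sat: 10:43 AM–7:11 PM = 8 h 28 min
Sun: 6:32 AM–5:06 PM = 10 h 34 min; less 45 min break → 9 h 49 min
Total: 6 h 37 min + 7 h 27 min + 4 h 0 min + 10 h 11 min + 8 h 28 min + 9 h 49 min = 46 h 32 min.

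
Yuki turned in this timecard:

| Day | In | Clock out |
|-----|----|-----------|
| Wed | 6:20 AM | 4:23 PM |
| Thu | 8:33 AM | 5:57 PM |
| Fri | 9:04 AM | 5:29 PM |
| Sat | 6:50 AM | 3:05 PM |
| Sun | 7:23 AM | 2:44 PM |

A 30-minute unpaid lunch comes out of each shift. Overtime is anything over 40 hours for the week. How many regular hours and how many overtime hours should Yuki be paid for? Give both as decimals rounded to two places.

Wed: 6:20 AM–4:23 PM = 10 h 3 min; less 30 min break → 9 h 33 min
Thu: 8:33 AM–5:57 PM = 9 h 24 min; less 30 min break → 8 h 54 min
Fri: 9:04 AM–5:29 PM = 8 h 25 min; less 30 min break → 7 h 55 min
Sat: 6:50 AM–3:05 PM = 8 h 15 min; less 30 min break → 7 h 45 min
Sun: 7:23 AM–2:44 PM = 7 h 21 min; less 30 min break → 6 h 51 min
Total worked: 40 h 58 min = 40.97 h.
Threshold 40 h → overtime 0 h 58 min, regular 40 h 0 min.

Regular 40.00 hours, overtime 0.97 hours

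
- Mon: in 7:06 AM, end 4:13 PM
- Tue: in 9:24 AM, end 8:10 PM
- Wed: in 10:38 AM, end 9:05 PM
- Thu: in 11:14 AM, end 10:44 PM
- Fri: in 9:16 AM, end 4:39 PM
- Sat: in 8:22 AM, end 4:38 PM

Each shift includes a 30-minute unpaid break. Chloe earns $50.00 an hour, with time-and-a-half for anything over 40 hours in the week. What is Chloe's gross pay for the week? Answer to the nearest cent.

Mon: 7:06 AM–4:13 PM = 9 h 7 min; less 30 min break → 8 h 37 min
Tue: 9:24 AM–8:10 PM = 10 h 46 min; less 30 min break → 10 h 16 min
Wed: 10:38 AM–9:05 PM = 10 h 27 min; less 30 min break → 9 h 57 min
Thu: 11:14 AM–10:44 PM = 11 h 30 min; less 30 min break → 11 h 0 min
Fri: 9:16 AM–4:39 PM = 7 h 23 min; less 30 min break → 6 h 53 min
Sat: 8:22 AM–4:38 PM = 8 h 16 min; less 30 min break → 7 h 46 min
Total worked: 54 h 29 min = 3269 min.
Regular 40 h 0 min = 2400 min at $50.00/h; overtime 14 h 29 min = 869 min at $75.00/h.
Pay = (2400 × $50.00 + 869 × $75.00) ÷ 60 = $3086.25.

$3086.25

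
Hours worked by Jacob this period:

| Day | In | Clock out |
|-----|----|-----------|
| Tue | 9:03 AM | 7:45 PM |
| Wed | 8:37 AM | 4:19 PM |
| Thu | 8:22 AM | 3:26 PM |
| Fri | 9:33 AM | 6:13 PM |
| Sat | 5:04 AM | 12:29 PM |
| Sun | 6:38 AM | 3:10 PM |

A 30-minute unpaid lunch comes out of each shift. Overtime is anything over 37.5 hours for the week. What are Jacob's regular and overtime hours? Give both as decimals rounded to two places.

Regular 37.50 hours, overtime 9.58 hours

Tue: 9:03 AM–7:45 PM = 10 h 42 min; less 30 min break → 10 h 12 min
Wed: 8:37 AM–4:19 PM = 7 h 42 min; less 30 min break → 7 h 12 min
Thu: 8:22 AM–3:26 PM = 7 h 4 min; less 30 min break → 6 h 34 min
Fri: 9:33 AM–6:13 PM = 8 h 40 min; less 30 min break → 8 h 10 min
Sat: 5:04 AM–12:29 PM = 7 h 25 min; less 30 min break → 6 h 55 min
Sun: 6:38 AM–3:10 PM = 8 h 32 min; less 30 min break → 8 h 2 min
Total worked: 47 h 5 min = 47.08 h.
Threshold 37.5 h → overtime 9 h 35 min, regular 37 h 30 min.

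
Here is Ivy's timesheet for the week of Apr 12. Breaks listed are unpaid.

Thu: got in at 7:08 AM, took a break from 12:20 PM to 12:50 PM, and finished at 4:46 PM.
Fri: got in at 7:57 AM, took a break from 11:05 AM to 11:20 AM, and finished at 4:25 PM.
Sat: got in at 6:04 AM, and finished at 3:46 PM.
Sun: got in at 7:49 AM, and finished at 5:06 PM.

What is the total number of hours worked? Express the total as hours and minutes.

36 h 20 min

Thu: 7:08 AM–4:46 PM = 9 h 38 min; less 30 min break → 9 h 8 min
Fri: 7:57 AM–4:25 PM = 8 h 28 min; less 15 min break → 8 h 13 min
Sat: 6:04 AM–3:46 PM = 9 h 42 min
Sun: 7:49 AM–5:06 PM = 9 h 17 min
Total: 9 h 8 min + 8 h 13 min + 9 h 42 min + 9 h 17 min = 36 h 20 min.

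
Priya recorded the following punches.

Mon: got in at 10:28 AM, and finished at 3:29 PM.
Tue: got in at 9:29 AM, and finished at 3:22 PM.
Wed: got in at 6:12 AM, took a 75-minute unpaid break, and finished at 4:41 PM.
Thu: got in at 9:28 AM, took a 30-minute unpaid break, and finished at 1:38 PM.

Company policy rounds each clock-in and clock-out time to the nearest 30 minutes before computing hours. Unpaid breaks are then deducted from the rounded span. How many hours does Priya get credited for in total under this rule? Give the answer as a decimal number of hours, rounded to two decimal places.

Mon: in 10:28 AM→10:30 AM, out 3:29 PM→3:30 PM; 5 h 0 min
Tue: in 9:29 AM→9:30 AM, out 3:22 PM→3:30 PM; 6 h 0 min
Wed: in 6:12 AM→6:00 AM, out 4:41 PM→4:30 PM; 10 h 30 min − 75 min = 9 h 15 min
Thu: in 9:28 AM→9:30 AM, out 1:38 PM→1:30 PM; 4 h 0 min − 30 min = 3 h 30 min
Total credited: 23 h 45 min.

23.75 hours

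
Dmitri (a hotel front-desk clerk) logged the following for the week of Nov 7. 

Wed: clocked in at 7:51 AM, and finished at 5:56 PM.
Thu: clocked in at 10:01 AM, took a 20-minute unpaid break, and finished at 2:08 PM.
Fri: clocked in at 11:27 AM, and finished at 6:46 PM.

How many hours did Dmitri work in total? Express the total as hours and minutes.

Wed: 7:51 AM–5:56 PM = 10 h 5 min
Thu: 10:01 AM–2:08 PM = 4 h 7 min; less 20 min break → 3 h 47 min
Fri: 11:27 AM–6:46 PM = 7 h 19 min
Total: 10 h 5 min + 3 h 47 min + 7 h 19 min = 21 h 11 min.

21 h 11 min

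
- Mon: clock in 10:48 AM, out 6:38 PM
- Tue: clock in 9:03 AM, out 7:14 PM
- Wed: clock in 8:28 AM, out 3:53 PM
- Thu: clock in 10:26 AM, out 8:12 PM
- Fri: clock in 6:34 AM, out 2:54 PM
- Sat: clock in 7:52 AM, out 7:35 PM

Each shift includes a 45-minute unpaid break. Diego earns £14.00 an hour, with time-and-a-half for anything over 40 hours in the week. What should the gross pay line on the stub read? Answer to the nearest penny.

£785.75

Mon: 10:48 AM–6:38 PM = 7 h 50 min; less 45 min break → 7 h 5 min
Tue: 9:03 AM–7:14 PM = 10 h 11 min; less 45 min break → 9 h 26 min
Wed: 8:28 AM–3:53 PM = 7 h 25 min; less 45 min break → 6 h 40 min
Thu: 10:26 AM–8:12 PM = 9 h 46 min; less 45 min break → 9 h 1 min
Fri: 6:34 AM–2:54 PM = 8 h 20 min; less 45 min break → 7 h 35 min
Sat: 7:52 AM–7:35 PM = 11 h 43 min; less 45 min break → 10 h 58 min
Total worked: 50 h 45 min = 3045 min.
Regular 40 h 0 min = 2400 min at £14.00/h; overtime 10 h 45 min = 645 min at £21.00/h.
Pay = (2400 × £14.00 + 645 × £21.00) ÷ 60 = £785.75.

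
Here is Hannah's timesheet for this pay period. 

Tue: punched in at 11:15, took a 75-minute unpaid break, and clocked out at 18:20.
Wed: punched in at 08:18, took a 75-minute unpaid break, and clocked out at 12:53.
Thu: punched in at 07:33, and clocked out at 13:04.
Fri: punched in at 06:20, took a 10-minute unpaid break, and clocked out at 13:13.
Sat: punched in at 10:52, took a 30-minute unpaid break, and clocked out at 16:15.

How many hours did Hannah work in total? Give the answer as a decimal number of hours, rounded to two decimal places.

Tue: 11:15–18:20 = 7 h 5 min; less 75 min break → 5 h 50 min
Wed: 08:18–12:53 = 4 h 35 min; less 75 min break → 3 h 20 min
Thu: 07:33–13:04 = 5 h 31 min
Fri: 06:20–13:13 = 6 h 53 min; less 10 min break → 6 h 43 min
Sat: 10:52–16:15 = 5 h 23 min; less 30 min break → 4 h 53 min
Total: 5 h 50 min + 3 h 20 min + 5 h 31 min + 6 h 43 min + 4 h 53 min = 26 h 17 min.

26.28 hours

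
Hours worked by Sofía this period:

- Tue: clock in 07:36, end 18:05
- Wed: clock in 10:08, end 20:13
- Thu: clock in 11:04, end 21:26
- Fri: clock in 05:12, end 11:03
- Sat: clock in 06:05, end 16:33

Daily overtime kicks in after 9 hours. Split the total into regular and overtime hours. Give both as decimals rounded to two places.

Tue: 07:36–18:05 = 10 h 29 min
Wed: 10:08–20:13 = 10 h 5 min
Thu: 11:04–21:26 = 10 h 22 min
Fri: 05:12–11:03 = 5 h 51 min
Sat: 06:05–16:33 = 10 h 28 min
Tue reg 9 h 0 min / OT 1 h 29 min; Wed reg 9 h 0 min / OT 1 h 5 min; Thu reg 9 h 0 min / OT 1 h 22 min; Fri reg 5 h 51 min / OT 0 h 0 min; Sat reg 9 h 0 min / OT 1 h 28 min.
Totals: regular 41 h 51 min, overtime 5 h 24 min.

Regular 41.85 hours, overtime 5.40 hours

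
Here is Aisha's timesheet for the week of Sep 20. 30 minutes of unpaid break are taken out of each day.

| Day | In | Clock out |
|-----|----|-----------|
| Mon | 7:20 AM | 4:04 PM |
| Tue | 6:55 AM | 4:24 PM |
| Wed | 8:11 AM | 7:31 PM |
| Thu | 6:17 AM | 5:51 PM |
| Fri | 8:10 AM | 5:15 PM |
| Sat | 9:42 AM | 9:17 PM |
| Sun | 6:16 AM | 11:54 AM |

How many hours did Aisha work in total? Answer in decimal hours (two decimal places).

Mon: 7:20 AM–4:04 PM = 8 h 44 min; less 30 min break → 8 h 14 min
Tue: 6:55 AM–4:24 PM = 9 h 29 min; less 30 min break → 8 h 59 min
Wed: 8:11 AM–7:31 PM = 11 h 20 min; less 30 min break → 10 h 50 min
Thu: 6:17 AM–5:51 PM = 11 h 34 min; less 30 min break → 11 h 4 min
Fri: 8:10 AM–5:15 PM = 9 h 5 min; less 30 min break → 8 h 35 min
Sat: 9:42 AM–9:17 PM = 11 h 35 min; less 30 min break → 11 h 5 min
Sun: 6:16 AM–11:54 AM = 5 h 38 min; less 30 min break → 5 h 8 min
Total: 8 h 14 min + 8 h 59 min + 10 h 50 min + 11 h 4 min + 8 h 35 min + 11 h 5 min + 5 h 8 min = 63 h 55 min.

63.92 hours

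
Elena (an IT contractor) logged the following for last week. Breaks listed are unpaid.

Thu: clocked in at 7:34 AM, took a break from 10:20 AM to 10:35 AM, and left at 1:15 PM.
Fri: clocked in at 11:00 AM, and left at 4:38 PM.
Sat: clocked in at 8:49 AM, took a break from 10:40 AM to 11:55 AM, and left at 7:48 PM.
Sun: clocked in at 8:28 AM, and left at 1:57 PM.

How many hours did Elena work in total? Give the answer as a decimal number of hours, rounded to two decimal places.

26.28 hours

Thu: 7:34 AM–1:15 PM = 5 h 41 min; less 15 min break → 5 h 26 min
Fri: 11:00 AM–4:38 PM = 5 h 38 min
Sat: 8:49 AM–7:48 PM = 10 h 59 min; less 75 min break → 9 h 44 min
Sun: 8:28 AM–1:57 PM = 5 h 29 min
Total: 5 h 26 min + 5 h 38 min + 9 h 44 min + 5 h 29 min = 26 h 17 min.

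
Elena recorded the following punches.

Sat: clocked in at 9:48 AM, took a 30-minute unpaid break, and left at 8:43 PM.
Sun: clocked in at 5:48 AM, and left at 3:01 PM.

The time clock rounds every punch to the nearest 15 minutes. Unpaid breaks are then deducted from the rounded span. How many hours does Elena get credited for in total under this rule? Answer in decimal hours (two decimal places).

Sat: in 9:48 AM→9:45 AM, out 8:43 PM→8:45 PM; 11 h 0 min − 30 min = 10 h 30 min
Sun: in 5:48 AM→5:45 AM, out 3:01 PM→3:00 PM; 9 h 15 min
Total credited: 19 h 45 min.

19.75 hours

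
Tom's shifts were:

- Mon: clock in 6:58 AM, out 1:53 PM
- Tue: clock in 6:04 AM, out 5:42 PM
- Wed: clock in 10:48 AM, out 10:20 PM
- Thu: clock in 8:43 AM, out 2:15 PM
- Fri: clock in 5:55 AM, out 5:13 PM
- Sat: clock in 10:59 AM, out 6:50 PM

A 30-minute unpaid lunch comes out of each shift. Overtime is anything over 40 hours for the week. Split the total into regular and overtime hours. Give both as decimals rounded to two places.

Mon: 6:58 AM–1:53 PM = 6 h 55 min; less 30 min break → 6 h 25 min
Tue: 6:04 AM–5:42 PM = 11 h 38 min; less 30 min break → 11 h 8 min
Wed: 10:48 AM–10:20 PM = 11 h 32 min; less 30 min break → 11 h 2 min
Thu: 8:43 AM–2:15 PM = 5 h 32 min; less 30 min break → 5 h 2 min
Fri: 5:55 AM–5:13 PM = 11 h 18 min; less 30 min break → 10 h 48 min
Sat: 10:59 AM–6:50 PM = 7 h 51 min; less 30 min break → 7 h 21 min
Total worked: 51 h 46 min = 51.77 h.
Threshold 40 h → overtime 11 h 46 min, regular 40 h 0 min.

Regular 40.00 hours, overtime 11.77 hours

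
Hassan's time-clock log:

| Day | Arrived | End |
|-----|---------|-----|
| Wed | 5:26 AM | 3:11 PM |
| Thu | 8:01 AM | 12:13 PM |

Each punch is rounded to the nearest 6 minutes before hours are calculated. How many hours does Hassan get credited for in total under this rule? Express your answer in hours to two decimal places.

14.00 hours

Wed: in 5:26 AM→5:24 AM, out 3:11 PM→3:12 PM; 9 h 48 min
Thu: in 8:01 AM→8:00 AM, out 12:13 PM→12:12 PM; 4 h 12 min
Total credited: 14 h 0 min.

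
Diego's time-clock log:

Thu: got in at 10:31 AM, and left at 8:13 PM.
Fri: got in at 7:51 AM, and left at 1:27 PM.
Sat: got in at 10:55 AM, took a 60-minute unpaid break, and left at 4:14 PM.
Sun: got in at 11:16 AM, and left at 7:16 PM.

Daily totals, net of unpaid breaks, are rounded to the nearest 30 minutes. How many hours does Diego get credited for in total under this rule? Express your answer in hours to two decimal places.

Thu: 10:31 AM–8:13 PM = 9 h 42 min → rounds to 9 h 30 min
Fri: 7:51 AM–1:27 PM = 5 h 36 min → rounds to 5 h 30 min
Sat: 10:55 AM–4:14 PM = 5 h 19 min − 60 min = 4 h 19 min → rounds to 4 h 30 min
Sun: 11:16 AM–7:16 PM = 8 h 0 min → rounds to 8 h 0 min
Total credited: 27 h 30 min.

27.50 hours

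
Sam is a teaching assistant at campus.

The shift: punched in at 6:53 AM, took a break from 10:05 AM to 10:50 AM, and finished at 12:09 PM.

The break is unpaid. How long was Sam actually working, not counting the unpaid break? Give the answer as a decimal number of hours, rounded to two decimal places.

4.52 hours

The shift: 6:53 AM–12:09 PM = 5 h 16 min; less 45 min break → 4 h 31 min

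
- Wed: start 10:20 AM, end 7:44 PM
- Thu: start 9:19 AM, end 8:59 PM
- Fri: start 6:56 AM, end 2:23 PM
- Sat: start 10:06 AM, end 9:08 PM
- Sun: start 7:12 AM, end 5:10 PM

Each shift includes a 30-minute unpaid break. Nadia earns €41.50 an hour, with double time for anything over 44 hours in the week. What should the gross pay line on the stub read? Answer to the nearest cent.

€2076.38

Wed: 10:20 AM–7:44 PM = 9 h 24 min; less 30 min break → 8 h 54 min
Thu: 9:19 AM–8:59 PM = 11 h 40 min; less 30 min break → 11 h 10 min
Fri: 6:56 AM–2:23 PM = 7 h 27 min; less 30 min break → 6 h 57 min
Sat: 10:06 AM–9:08 PM = 11 h 2 min; less 30 min break → 10 h 32 min
Sun: 7:12 AM–5:10 PM = 9 h 58 min; less 30 min break → 9 h 28 min
Total worked: 47 h 1 min = 2821 min.
Regular 44 h 0 min = 2640 min at €41.50/h; overtime 3 h 1 min = 181 min at €83.00/h.
Pay = (2640 × €41.50 + 181 × €83.00) ÷ 60 = €2076.38.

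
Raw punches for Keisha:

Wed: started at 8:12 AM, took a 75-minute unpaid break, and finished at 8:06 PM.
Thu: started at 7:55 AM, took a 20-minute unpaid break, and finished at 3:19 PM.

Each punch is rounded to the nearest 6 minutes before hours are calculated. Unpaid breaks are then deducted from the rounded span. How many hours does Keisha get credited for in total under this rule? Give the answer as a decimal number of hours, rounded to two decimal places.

17.72 hours

Wed: in 8:12 AM→8:12 AM, out 8:06 PM→8:06 PM; 11 h 54 min − 75 min = 10 h 39 min
Thu: in 7:55 AM→7:54 AM, out 3:19 PM→3:18 PM; 7 h 24 min − 20 min = 7 h 4 min
Total credited: 17 h 43 min.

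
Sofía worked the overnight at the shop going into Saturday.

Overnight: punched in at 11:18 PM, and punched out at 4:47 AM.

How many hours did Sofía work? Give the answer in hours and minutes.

5 h 29 min

Overnight: 11:18 PM → midnight = 0 h 42 min; midnight → 4:47 AM = 4 h 47 min; span 5 h 29 min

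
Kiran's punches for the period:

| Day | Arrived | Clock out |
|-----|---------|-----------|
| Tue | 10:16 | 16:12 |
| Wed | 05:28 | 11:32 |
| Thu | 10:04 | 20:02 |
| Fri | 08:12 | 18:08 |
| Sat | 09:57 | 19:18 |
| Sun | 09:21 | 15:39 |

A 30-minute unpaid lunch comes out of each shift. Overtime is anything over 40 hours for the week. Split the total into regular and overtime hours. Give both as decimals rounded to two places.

Tue: 10:16–16:12 = 5 h 56 min; less 30 min break → 5 h 26 min
Wed: 05:28–11:32 = 6 h 4 min; less 30 min break → 5 h 34 min
Thu: 10:04–20:02 = 9 h 58 min; less 30 min break → 9 h 28 min
Fri: 08:12–18:08 = 9 h 56 min; less 30 min break → 9 h 26 min
Sat: 09:57–19:18 = 9 h 21 min; less 30 min break → 8 h 51 min
Sun: 09:21–15:39 = 6 h 18 min; less 30 min break → 5 h 48 min
Total worked: 44 h 33 min = 44.55 h.
Threshold 40 h → overtime 4 h 33 min, regular 40 h 0 min.

Regular 40.00 hours, overtime 4.55 hours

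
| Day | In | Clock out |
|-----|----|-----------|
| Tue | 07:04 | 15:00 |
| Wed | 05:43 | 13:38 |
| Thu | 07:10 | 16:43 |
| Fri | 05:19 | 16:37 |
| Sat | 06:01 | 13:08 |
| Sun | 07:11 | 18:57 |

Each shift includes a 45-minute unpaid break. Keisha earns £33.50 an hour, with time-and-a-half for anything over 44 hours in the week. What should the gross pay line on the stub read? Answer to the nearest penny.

Tue: 07:04–15:00 = 7 h 56 min; less 45 min break → 7 h 11 min
Wed: 05:43–13:38 = 7 h 55 min; less 45 min break → 7 h 10 min
Thu: 07:10–16:43 = 9 h 33 min; less 45 min break → 8 h 48 min
Fri: 05:19–16:37 = 11 h 18 min; less 45 min break → 10 h 33 min
Sat: 06:01–13:08 = 7 h 7 min; less 45 min break → 6 h 22 min
Sun: 07:11–18:57 = 11 h 46 min; less 45 min break → 11 h 1 min
Total worked: 51 h 5 min = 3065 min.
Regular 44 h 0 min = 2640 min at £33.50/h; overtime 7 h 5 min = 425 min at £50.25/h.
Pay = (2640 × £33.50 + 425 × £50.25) ÷ 60 = £1829.94.

£1829.94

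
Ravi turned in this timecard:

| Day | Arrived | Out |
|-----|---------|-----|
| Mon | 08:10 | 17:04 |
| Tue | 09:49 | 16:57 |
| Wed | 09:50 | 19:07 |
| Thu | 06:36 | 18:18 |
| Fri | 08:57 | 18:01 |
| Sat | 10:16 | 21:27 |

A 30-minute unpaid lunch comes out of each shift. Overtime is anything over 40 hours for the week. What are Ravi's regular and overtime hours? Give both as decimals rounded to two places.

Mon: 08:10–17:04 = 8 h 54 min; less 30 min break → 8 h 24 min
Tue: 09:49–16:57 = 7 h 8 min; less 30 min break → 6 h 38 min
Wed: 09:50–19:07 = 9 h 17 min; less 30 min break → 8 h 47 min
Thu: 06:36–18:18 = 11 h 42 min; less 30 min break → 11 h 12 min
Fri: 08:57–18:01 = 9 h 4 min; less 30 min break → 8 h 34 min
Sat: 10:16–21:27 = 11 h 11 min; less 30 min break → 10 h 41 min
Total worked: 54 h 16 min = 54.27 h.
Threshold 40 h → overtime 14 h 16 min, regular 40 h 0 min.

Regular 40.00 hours, overtime 14.27 hours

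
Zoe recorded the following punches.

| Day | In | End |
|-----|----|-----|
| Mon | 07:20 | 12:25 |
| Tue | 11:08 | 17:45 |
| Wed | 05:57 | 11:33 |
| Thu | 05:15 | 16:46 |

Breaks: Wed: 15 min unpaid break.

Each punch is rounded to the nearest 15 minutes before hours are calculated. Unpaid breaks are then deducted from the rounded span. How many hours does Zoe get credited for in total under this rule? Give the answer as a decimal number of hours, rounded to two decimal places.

28.50 hours

Mon: in 07:20→07:15, out 12:25→12:30; 5 h 15 min
Tue: in 11:08→11:15, out 17:45→17:45; 6 h 30 min
Wed: in 05:57→06:00, out 11:33→11:30; 5 h 30 min − 15 min = 5 h 15 min
Thu: in 05:15→05:15, out 16:46→16:45; 11 h 30 min
Total credited: 28 h 30 min.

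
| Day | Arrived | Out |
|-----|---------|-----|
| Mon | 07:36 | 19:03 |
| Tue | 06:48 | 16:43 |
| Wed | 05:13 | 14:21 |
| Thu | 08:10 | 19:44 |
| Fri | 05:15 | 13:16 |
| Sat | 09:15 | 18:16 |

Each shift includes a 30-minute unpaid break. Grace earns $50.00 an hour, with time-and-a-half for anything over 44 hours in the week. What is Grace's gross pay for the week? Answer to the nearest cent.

$3107.50

Mon: 07:36–19:03 = 11 h 27 min; less 30 min break → 10 h 57 min
Tue: 06:48–16:43 = 9 h 55 min; less 30 min break → 9 h 25 min
Wed: 05:13–14:21 = 9 h 8 min; less 30 min break → 8 h 38 min
Thu: 08:10–19:44 = 11 h 34 min; less 30 min break → 11 h 4 min
Fri: 05:15–13:16 = 8 h 1 min; less 30 min break → 7 h 31 min
Sat: 09:15–18:16 = 9 h 1 min; less 30 min break → 8 h 31 min
Total worked: 56 h 6 min = 3366 min.
Regular 44 h 0 min = 2640 min at $50.00/h; overtime 12 h 6 min = 726 min at $75.00/h.
Pay = (2640 × $50.00 + 726 × $75.00) ÷ 60 = $3107.50.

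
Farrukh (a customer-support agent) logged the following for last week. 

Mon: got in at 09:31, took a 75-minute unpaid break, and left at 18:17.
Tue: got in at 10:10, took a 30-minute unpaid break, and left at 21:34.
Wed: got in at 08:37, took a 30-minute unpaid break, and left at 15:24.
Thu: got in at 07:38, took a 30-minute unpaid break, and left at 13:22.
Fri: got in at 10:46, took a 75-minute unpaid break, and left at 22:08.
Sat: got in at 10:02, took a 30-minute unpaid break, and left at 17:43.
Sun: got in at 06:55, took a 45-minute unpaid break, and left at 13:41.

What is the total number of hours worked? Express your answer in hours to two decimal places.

53.25 hours

Mon: 09:31–18:17 = 8 h 46 min; less 75 min break → 7 h 31 min
Tue: 10:10–21:34 = 11 h 24 min; less 30 min break → 10 h 54 min
Wed: 08:37–15:24 = 6 h 47 min; less 30 min break → 6 h 17 min
Thu: 07:38–13:22 = 5 h 44 min; less 30 min break → 5 h 14 min
Fri: 10:46–22:08 = 11 h 22 min; less 75 min break → 10 h 7 min
Sat: 10:02–17:43 = 7 h 41 min; less 30 min break → 7 h 11 min
Sun: 06:55–13:41 = 6 h 46 min; less 45 min break → 6 h 1 min
Total: 7 h 31 min + 10 h 54 min + 6 h 17 min + 5 h 14 min + 10 h 7 min + 7 h 11 min + 6 h 1 min = 53 h 15 min.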